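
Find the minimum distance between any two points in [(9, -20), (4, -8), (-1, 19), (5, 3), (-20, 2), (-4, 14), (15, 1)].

Computing all pairwise distances among 7 points:

d((9, -20), (4, -8)) = 13.0
d((9, -20), (-1, 19)) = 40.2616
d((9, -20), (5, 3)) = 23.3452
d((9, -20), (-20, 2)) = 36.4005
d((9, -20), (-4, 14)) = 36.4005
d((9, -20), (15, 1)) = 21.8403
d((4, -8), (-1, 19)) = 27.4591
d((4, -8), (5, 3)) = 11.0454
d((4, -8), (-20, 2)) = 26.0
d((4, -8), (-4, 14)) = 23.4094
d((4, -8), (15, 1)) = 14.2127
d((-1, 19), (5, 3)) = 17.088
d((-1, 19), (-20, 2)) = 25.4951
d((-1, 19), (-4, 14)) = 5.831 <-- minimum
d((-1, 19), (15, 1)) = 24.0832
d((5, 3), (-20, 2)) = 25.02
d((5, 3), (-4, 14)) = 14.2127
d((5, 3), (15, 1)) = 10.198
d((-20, 2), (-4, 14)) = 20.0
d((-20, 2), (15, 1)) = 35.0143
d((-4, 14), (15, 1)) = 23.0217

Closest pair: (-1, 19) and (-4, 14) with distance 5.831

The closest pair is (-1, 19) and (-4, 14) with Euclidean distance 5.831. For 7 points, brute-force pairwise comparison is shown above. For large n, the divide-and-conquer algorithm (sort by x, recurse on halves, check the dividing strip) achieves O(n log n).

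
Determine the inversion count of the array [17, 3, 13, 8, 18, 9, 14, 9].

Finding inversions in [17, 3, 13, 8, 18, 9, 14, 9]:

(0, 1): arr[0]=17 > arr[1]=3
(0, 2): arr[0]=17 > arr[2]=13
(0, 3): arr[0]=17 > arr[3]=8
(0, 5): arr[0]=17 > arr[5]=9
(0, 6): arr[0]=17 > arr[6]=14
(0, 7): arr[0]=17 > arr[7]=9
(2, 3): arr[2]=13 > arr[3]=8
(2, 5): arr[2]=13 > arr[5]=9
(2, 7): arr[2]=13 > arr[7]=9
(4, 5): arr[4]=18 > arr[5]=9
(4, 6): arr[4]=18 > arr[6]=14
(4, 7): arr[4]=18 > arr[7]=9
(6, 7): arr[6]=14 > arr[7]=9

Total inversions: 13

The array has 13 inversion(s): (0,1), (0,2), (0,3), (0,5), (0,6), (0,7), (2,3), (2,5), (2,7), (4,5), (4,6), (4,7), (6,7). Each pair (i,j) satisfies i < j and arr[i] > arr[j].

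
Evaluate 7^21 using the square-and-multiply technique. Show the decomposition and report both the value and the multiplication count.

Computing 7^21 by squaring (build up from 7^1; each line after the first costs one multiplication):

7^1 = 7
7^2 = (7^1)^2 = 7^2 = 49
7^4 = (7^2)^2 = 49^2 = 2401
7^5 = 7 * 7^4 = 7 * 2401 = 16807
7^10 = (7^5)^2 = 16807^2 = 282475249
7^20 = (7^10)^2 = 282475249^2 = 79792266297612001
7^21 = 7 * 7^20 = 7 * 79792266297612001 = 558545864083284007

Result: 558545864083284007
Multiplications needed: 6 (6 lines after 7^1)

7^21 = 558545864083284007. Using exponentiation by squaring, this requires 6 multiplications. The key idea: if the exponent is even, square the half-power; if odd, multiply by the base once.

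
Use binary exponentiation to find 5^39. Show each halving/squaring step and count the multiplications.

Computing 5^39 by squaring (build up from 5^1; each line after the first costs one multiplication):

5^1 = 5
5^2 = (5^1)^2 = 5^2 = 25
5^4 = (5^2)^2 = 25^2 = 625
5^8 = (5^4)^2 = 625^2 = 390625
5^9 = 5 * 5^8 = 5 * 390625 = 1953125
5^18 = (5^9)^2 = 1953125^2 = 3814697265625
5^19 = 5 * 5^18 = 5 * 3814697265625 = 19073486328125
5^38 = (5^19)^2 = 19073486328125^2 = 363797880709171295166015625
5^39 = 5 * 5^38 = 5 * 363797880709171295166015625 = 1818989403545856475830078125

Result: 1818989403545856475830078125
Multiplications needed: 8 (8 lines after 5^1)

5^39 = 1818989403545856475830078125. Using exponentiation by squaring, this requires 8 multiplications. The key idea: if the exponent is even, square the half-power; if odd, multiply by the base once.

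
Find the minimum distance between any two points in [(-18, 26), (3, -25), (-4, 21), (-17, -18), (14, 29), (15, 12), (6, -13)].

Computing all pairwise distances among 7 points:

d((-18, 26), (3, -25)) = 55.1543
d((-18, 26), (-4, 21)) = 14.8661
d((-18, 26), (-17, -18)) = 44.0114
d((-18, 26), (14, 29)) = 32.1403
d((-18, 26), (15, 12)) = 35.8469
d((-18, 26), (6, -13)) = 45.793
d((3, -25), (-4, 21)) = 46.5296
d((3, -25), (-17, -18)) = 21.1896
d((3, -25), (14, 29)) = 55.109
d((3, -25), (15, 12)) = 38.8973
d((3, -25), (6, -13)) = 12.3693 <-- minimum
d((-4, 21), (-17, -18)) = 41.1096
d((-4, 21), (14, 29)) = 19.6977
d((-4, 21), (15, 12)) = 21.0238
d((-4, 21), (6, -13)) = 35.4401
d((-17, -18), (14, 29)) = 56.3028
d((-17, -18), (15, 12)) = 43.8634
d((-17, -18), (6, -13)) = 23.5372
d((14, 29), (15, 12)) = 17.0294
d((14, 29), (6, -13)) = 42.7551
d((15, 12), (6, -13)) = 26.5707

Closest pair: (3, -25) and (6, -13) with distance 12.3693

The closest pair is (3, -25) and (6, -13) with Euclidean distance 12.3693. For 7 points, brute-force pairwise comparison is shown above. For large n, the divide-and-conquer algorithm (sort by x, recurse on halves, check the dividing strip) achieves O(n log n).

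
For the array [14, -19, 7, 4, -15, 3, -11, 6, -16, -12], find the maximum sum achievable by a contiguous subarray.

Using Kadane's algorithm on [14, -19, 7, 4, -15, 3, -11, 6, -16, -12]:

Scanning through the array:
Position 1 (value -19): max_ending_here = -5, max_so_far = 14
Position 2 (value 7): max_ending_here = 7, max_so_far = 14
Position 3 (value 4): max_ending_here = 11, max_so_far = 14
Position 4 (value -15): max_ending_here = -4, max_so_far = 14
Position 5 (value 3): max_ending_here = 3, max_so_far = 14
Position 6 (value -11): max_ending_here = -8, max_so_far = 14
Position 7 (value 6): max_ending_here = 6, max_so_far = 14
Position 8 (value -16): max_ending_here = -10, max_so_far = 14
Position 9 (value -12): max_ending_here = -12, max_so_far = 14

Maximum subarray: [14]
Maximum sum: 14

The maximum subarray is [14] with sum 14. This subarray runs from index 0 to index 0.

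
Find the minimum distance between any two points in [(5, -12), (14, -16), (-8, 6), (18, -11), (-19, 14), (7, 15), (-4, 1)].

Computing all pairwise distances among 7 points:

d((5, -12), (14, -16)) = 9.8489
d((5, -12), (-8, 6)) = 22.2036
d((5, -12), (18, -11)) = 13.0384
d((5, -12), (-19, 14)) = 35.3836
d((5, -12), (7, 15)) = 27.074
d((5, -12), (-4, 1)) = 15.8114
d((14, -16), (-8, 6)) = 31.1127
d((14, -16), (18, -11)) = 6.4031 <-- minimum
d((14, -16), (-19, 14)) = 44.5982
d((14, -16), (7, 15)) = 31.7805
d((14, -16), (-4, 1)) = 24.7588
d((-8, 6), (18, -11)) = 31.0644
d((-8, 6), (-19, 14)) = 13.6015
d((-8, 6), (7, 15)) = 17.4929
d((-8, 6), (-4, 1)) = 6.4031 <-- minimum
d((18, -11), (-19, 14)) = 44.6542
d((18, -11), (7, 15)) = 28.2312
d((18, -11), (-4, 1)) = 25.0599
d((-19, 14), (7, 15)) = 26.0192
d((-19, 14), (-4, 1)) = 19.8494
d((7, 15), (-4, 1)) = 17.8045

Minimum distance: 6.4031 (tie among 2 pairs: (14, -16) and (18, -11); (-8, 6) and (-4, 1))

The minimum Euclidean distance is 6.4031. There is a tie: 2 pairs achieve this minimum — (14, -16) and (18, -11); (-8, 6) and (-4, 1). Any of these is a valid closest pair. For 7 points, brute-force pairwise comparison is shown above. For large n, the divide-and-conquer algorithm (sort by x, recurse on halves, check the dividing strip) achieves O(n log n).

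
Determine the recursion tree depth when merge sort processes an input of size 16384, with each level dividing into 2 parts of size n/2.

For divide and conquer with division factor 2:

Problem sizes at each level:
Level 0: 16384
Level 1: 8192
Level 2: 4096
Level 3: 2048
Level 4: 1024
Level 5: 512
Level 6: 256
Level 7: 128
Level 8: 64
Level 9: 32
Level 10: 16
Level 11: 8
Level 12: 4
Level 13: 2
Level 14: 1

The root is level 0 and the size-1 base case is level 14 (the tree spans levels 0 through 14, i.e. 15 levels counting the root), so the depth is the number of divisions: log_2(16384) = 14

The recursion tree depth is log_2(16384) = 14. At each level, the problem size is divided by 2, so it takes 14 divisions to reduce to a base case of size 1. The algorithm makes 2 recursive calls at each level.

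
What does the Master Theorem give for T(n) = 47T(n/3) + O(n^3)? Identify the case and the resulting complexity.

Master Theorem for T(n) = 47T(n/3) + O(n^3):

a = 47, b = 3, c = 3
log_b(a) = log_3(47) = 3.5046

Case 1: c = 3 < log_3(47) = 3.5046
T(n) = O(n^(log_3 47))

For T(n) = 47T(n/3) + O(n^3): log_3(47) = 3.5046. This is Case 1 of the Master Theorem (c < log_b(a), work dominated by leaves), giving O(n^(log_3 47)).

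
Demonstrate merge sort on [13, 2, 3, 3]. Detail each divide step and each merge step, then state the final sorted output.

Merge sort trace:

Split: [13, 2, 3, 3] -> [13, 2] and [3, 3]
  Split: [13, 2] -> [13] and [2]
  Merge: [13] + [2] -> [2, 13]
  Split: [3, 3] -> [3] and [3]
  Merge: [3] + [3] -> [3, 3]
Merge: [2, 13] + [3, 3] -> [2, 3, 3, 13]

Final sorted array: [2, 3, 3, 13]

The merge sort proceeds by recursively splitting the array and merging sorted halves.
After all merges, the sorted array is [2, 3, 3, 13].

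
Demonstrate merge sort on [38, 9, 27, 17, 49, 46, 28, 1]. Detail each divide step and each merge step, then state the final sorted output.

Merge sort trace:

Split: [38, 9, 27, 17, 49, 46, 28, 1] -> [38, 9, 27, 17] and [49, 46, 28, 1]
  Split: [38, 9, 27, 17] -> [38, 9] and [27, 17]
    Split: [38, 9] -> [38] and [9]
    Merge: [38] + [9] -> [9, 38]
    Split: [27, 17] -> [27] and [17]
    Merge: [27] + [17] -> [17, 27]
  Merge: [9, 38] + [17, 27] -> [9, 17, 27, 38]
  Split: [49, 46, 28, 1] -> [49, 46] and [28, 1]
    Split: [49, 46] -> [49] and [46]
    Merge: [49] + [46] -> [46, 49]
    Split: [28, 1] -> [28] and [1]
    Merge: [28] + [1] -> [1, 28]
  Merge: [46, 49] + [1, 28] -> [1, 28, 46, 49]
Merge: [9, 17, 27, 38] + [1, 28, 46, 49] -> [1, 9, 17, 27, 28, 38, 46, 49]

Final sorted array: [1, 9, 17, 27, 28, 38, 46, 49]

The merge sort proceeds by recursively splitting the array and merging sorted halves.
After all merges, the sorted array is [1, 9, 17, 27, 28, 38, 46, 49].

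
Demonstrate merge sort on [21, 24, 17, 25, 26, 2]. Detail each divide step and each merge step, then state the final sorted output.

Merge sort trace:

Split: [21, 24, 17, 25, 26, 2] -> [21, 24, 17] and [25, 26, 2]
  Split: [21, 24, 17] -> [21] and [24, 17]
    Split: [24, 17] -> [24] and [17]
    Merge: [24] + [17] -> [17, 24]
  Merge: [21] + [17, 24] -> [17, 21, 24]
  Split: [25, 26, 2] -> [25] and [26, 2]
    Split: [26, 2] -> [26] and [2]
    Merge: [26] + [2] -> [2, 26]
  Merge: [25] + [2, 26] -> [2, 25, 26]
Merge: [17, 21, 24] + [2, 25, 26] -> [2, 17, 21, 24, 25, 26]

Final sorted array: [2, 17, 21, 24, 25, 26]

The merge sort proceeds by recursively splitting the array and merging sorted halves.
After all merges, the sorted array is [2, 17, 21, 24, 25, 26].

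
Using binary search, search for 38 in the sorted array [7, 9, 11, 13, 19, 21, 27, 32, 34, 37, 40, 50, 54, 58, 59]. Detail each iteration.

Binary search for 38 in [7, 9, 11, 13, 19, 21, 27, 32, 34, 37, 40, 50, 54, 58, 59]:

lo=0, hi=14, mid=7, arr[mid]=32 -> 32 < 38, search right half
lo=8, hi=14, mid=11, arr[mid]=50 -> 50 > 38, search left half
lo=8, hi=10, mid=9, arr[mid]=37 -> 37 < 38, search right half
lo=10, hi=10, mid=10, arr[mid]=40 -> 40 > 38, search left half
lo=10 > hi=9, target 38 not found

Binary search determines that 38 is not in the array after 4 comparisons. The search space was exhausted without finding the target.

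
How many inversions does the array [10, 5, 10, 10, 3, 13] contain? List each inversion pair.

Finding inversions in [10, 5, 10, 10, 3, 13]:

(0, 1): arr[0]=10 > arr[1]=5
(0, 4): arr[0]=10 > arr[4]=3
(1, 4): arr[1]=5 > arr[4]=3
(2, 4): arr[2]=10 > arr[4]=3
(3, 4): arr[3]=10 > arr[4]=3

Total inversions: 5

The array has 5 inversion(s): (0,1), (0,4), (1,4), (2,4), (3,4). Each pair (i,j) satisfies i < j and arr[i] > arr[j].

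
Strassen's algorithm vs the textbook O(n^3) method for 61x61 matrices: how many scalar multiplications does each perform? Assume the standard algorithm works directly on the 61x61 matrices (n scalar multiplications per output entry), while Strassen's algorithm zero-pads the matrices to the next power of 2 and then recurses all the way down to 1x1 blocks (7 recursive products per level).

Matrix multiplication for 61x61 matrices:

Strassen's algorithm requires power-of-2 dimensions. Pad 61x61 to 64x64 (next power of 2).

Standard algorithm: 61^3 = 226981 multiplications
Strassen's algorithm: 7^(log2(64)) = 7^6 = 117649 multiplications
Savings: 226981 - 117649 = 109332 multiplications

Standard: 226981 multiplications (61^3). Strassen: 117649 multiplications (7^6, after padding to 64x64). Strassen reduces 8 recursive multiplications to 7 at each level.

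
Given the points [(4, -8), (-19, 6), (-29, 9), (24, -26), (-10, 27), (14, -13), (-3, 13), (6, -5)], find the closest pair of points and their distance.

Computing all pairwise distances among 8 points:

d((4, -8), (-19, 6)) = 26.9258
d((4, -8), (-29, 9)) = 37.1214
d((4, -8), (24, -26)) = 26.9072
d((4, -8), (-10, 27)) = 37.6962
d((4, -8), (14, -13)) = 11.1803
d((4, -8), (-3, 13)) = 22.1359
d((4, -8), (6, -5)) = 3.6056 <-- minimum
d((-19, 6), (-29, 9)) = 10.4403
d((-19, 6), (24, -26)) = 53.6004
d((-19, 6), (-10, 27)) = 22.8473
d((-19, 6), (14, -13)) = 38.0789
d((-19, 6), (-3, 13)) = 17.4642
d((-19, 6), (6, -5)) = 27.313
d((-29, 9), (24, -26)) = 63.5138
d((-29, 9), (-10, 27)) = 26.1725
d((-29, 9), (14, -13)) = 48.3011
d((-29, 9), (-3, 13)) = 26.3059
d((-29, 9), (6, -5)) = 37.6962
d((24, -26), (-10, 27)) = 62.9682
d((24, -26), (14, -13)) = 16.4012
d((24, -26), (-3, 13)) = 47.4342
d((24, -26), (6, -5)) = 27.6586
d((-10, 27), (14, -13)) = 46.6476
d((-10, 27), (-3, 13)) = 15.6525
d((-10, 27), (6, -5)) = 35.7771
d((14, -13), (-3, 13)) = 31.0644
d((14, -13), (6, -5)) = 11.3137
d((-3, 13), (6, -5)) = 20.1246

Closest pair: (4, -8) and (6, -5) with distance 3.6056

The closest pair is (4, -8) and (6, -5) with Euclidean distance 3.6056. For 8 points, brute-force pairwise comparison is shown above. For large n, the divide-and-conquer algorithm (sort by x, recurse on halves, check the dividing strip) achieves O(n log n).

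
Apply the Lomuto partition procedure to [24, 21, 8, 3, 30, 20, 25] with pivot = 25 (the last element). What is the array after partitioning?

Lomuto partition with pivot = 25:

Initial array: [24, 21, 8, 3, 30, 20, 25]

arr[0]=24 <= 25: swap with position 0, array becomes [24, 21, 8, 3, 30, 20, 25]
arr[1]=21 <= 25: swap with position 1, array becomes [24, 21, 8, 3, 30, 20, 25]
arr[2]=8 <= 25: swap with position 2, array becomes [24, 21, 8, 3, 30, 20, 25]
arr[3]=3 <= 25: swap with position 3, array becomes [24, 21, 8, 3, 30, 20, 25]
arr[4]=30 > 25: no swap
arr[5]=20 <= 25: swap with position 4, array becomes [24, 21, 8, 3, 20, 30, 25]

Place pivot at position 5: [24, 21, 8, 3, 20, 25, 30]
Pivot position: 5

After partitioning with pivot 25, the array becomes [24, 21, 8, 3, 20, 25, 30]. The pivot is placed at index 5. All elements to the left of the pivot are <= 25, and all elements to the right are > 25.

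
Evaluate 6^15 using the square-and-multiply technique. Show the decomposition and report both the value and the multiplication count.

Computing 6^15 by squaring (build up from 6^1; each line after the first costs one multiplication):

6^1 = 6
6^2 = (6^1)^2 = 6^2 = 36
6^3 = 6 * 6^2 = 6 * 36 = 216
6^6 = (6^3)^2 = 216^2 = 46656
6^7 = 6 * 6^6 = 6 * 46656 = 279936
6^14 = (6^7)^2 = 279936^2 = 78364164096
6^15 = 6 * 6^14 = 6 * 78364164096 = 470184984576

Result: 470184984576
Multiplications needed: 6 (6 lines after 6^1)

6^15 = 470184984576. Using exponentiation by squaring, this requires 6 multiplications. The key idea: if the exponent is even, square the half-power; if odd, multiply by the base once.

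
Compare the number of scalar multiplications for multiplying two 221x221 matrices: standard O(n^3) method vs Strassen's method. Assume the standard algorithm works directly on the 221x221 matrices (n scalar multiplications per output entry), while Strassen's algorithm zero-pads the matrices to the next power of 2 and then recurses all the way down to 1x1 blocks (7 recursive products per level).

Matrix multiplication for 221x221 matrices:

Strassen's algorithm requires power-of-2 dimensions. Pad 221x221 to 256x256 (next power of 2).

Standard algorithm: 221^3 = 10793861 multiplications
Strassen's algorithm: 7^(log2(256)) = 7^8 = 5764801 multiplications
Savings: 10793861 - 5764801 = 5029060 multiplications

Standard: 10793861 multiplications (221^3). Strassen: 5764801 multiplications (7^8, after padding to 256x256). Strassen reduces 8 recursive multiplications to 7 at each level.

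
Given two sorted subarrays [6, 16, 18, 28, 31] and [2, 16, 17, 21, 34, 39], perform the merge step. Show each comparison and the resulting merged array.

Merging process:

Compare 6 vs 2: take 2 from right. Merged: [2]
Compare 6 vs 16: take 6 from left. Merged: [2, 6]
Compare 16 vs 16: take 16 from left. Merged: [2, 6, 16]
Compare 18 vs 16: take 16 from right. Merged: [2, 6, 16, 16]
Compare 18 vs 17: take 17 from right. Merged: [2, 6, 16, 16, 17]
Compare 18 vs 21: take 18 from left. Merged: [2, 6, 16, 16, 17, 18]
Compare 28 vs 21: take 21 from right. Merged: [2, 6, 16, 16, 17, 18, 21]
Compare 28 vs 34: take 28 from left. Merged: [2, 6, 16, 16, 17, 18, 21, 28]
Compare 31 vs 34: take 31 from left. Merged: [2, 6, 16, 16, 17, 18, 21, 28, 31]
Append remaining from right: [34, 39]. Merged: [2, 6, 16, 16, 17, 18, 21, 28, 31, 34, 39]

Final merged array: [2, 6, 16, 16, 17, 18, 21, 28, 31, 34, 39]
Total comparisons: 9

The merged array is [2, 6, 16, 16, 17, 18, 21, 28, 31, 34, 39], requiring 9 comparisons. The merge step runs in O(n) time where n is the total number of elements.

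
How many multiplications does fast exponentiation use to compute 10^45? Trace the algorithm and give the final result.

Computing 10^45 by squaring (build up from 10^1; each line after the first costs one multiplication):

10^1 = 10
10^2 = (10^1)^2 = 10^2 = 100
10^4 = (10^2)^2 = 100^2 = 10000
10^5 = 10 * 10^4 = 10 * 10000 = 100000
10^10 = (10^5)^2 = 100000^2 = 10000000000
10^11 = 10 * 10^10 = 10 * 10000000000 = 100000000000
10^22 = (10^11)^2 = 100000000000^2 = 10000000000000000000000
10^44 = (10^22)^2 = 10000000000000000000000^2 = 100000000000000000000000000000000000000000000
10^45 = 10 * 10^44 = 10 * 100000000000000000000000000000000000000000000 = 1000000000000000000000000000000000000000000000

Result: 1000000000000000000000000000000000000000000000
Multiplications needed: 8 (8 lines after 10^1)

10^45 = 1000000000000000000000000000000000000000000000. Using exponentiation by squaring, this requires 8 multiplications. The key idea: if the exponent is even, square the half-power; if odd, multiply by the base once.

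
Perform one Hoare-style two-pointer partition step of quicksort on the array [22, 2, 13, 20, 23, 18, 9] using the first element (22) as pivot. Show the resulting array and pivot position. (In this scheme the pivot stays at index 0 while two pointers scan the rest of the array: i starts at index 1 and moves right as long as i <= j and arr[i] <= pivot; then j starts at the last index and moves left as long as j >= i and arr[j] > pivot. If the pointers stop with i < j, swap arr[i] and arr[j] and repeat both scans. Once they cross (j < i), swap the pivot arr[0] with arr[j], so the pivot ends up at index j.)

Hoare-style two-pointer partition with pivot = 22:

Initial array: [22, 2, 13, 20, 23, 18, 9]

Pointers start at i = 1, j = 6.
i stops at index 4 (arr[4]=23 > 22), j stops at index 6 (arr[6]=9 <= 22): swap arr[4] and arr[6], array becomes [22, 2, 13, 20, 9, 18, 23]
i ends at 6, j ends at 5: the pointers have crossed (j < i), so scanning stops.

Swap pivot arr[0] with arr[5] to place pivot at position 5: [18, 2, 13, 20, 9, 22, 23]
Pivot position: 5

After partitioning with pivot 22, the array becomes [18, 2, 13, 20, 9, 22, 23]. The pivot is placed at index 5. All elements to the left of the pivot are <= 22, and all elements to the right are > 22.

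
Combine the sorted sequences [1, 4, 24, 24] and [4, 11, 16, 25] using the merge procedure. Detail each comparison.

Merging process:

Compare 1 vs 4: take 1 from left. Merged: [1]
Compare 4 vs 4: take 4 from left. Merged: [1, 4]
Compare 24 vs 4: take 4 from right. Merged: [1, 4, 4]
Compare 24 vs 11: take 11 from right. Merged: [1, 4, 4, 11]
Compare 24 vs 16: take 16 from right. Merged: [1, 4, 4, 11, 16]
Compare 24 vs 25: take 24 from left. Merged: [1, 4, 4, 11, 16, 24]
Compare 24 vs 25: take 24 from left. Merged: [1, 4, 4, 11, 16, 24, 24]
Append remaining from right: [25]. Merged: [1, 4, 4, 11, 16, 24, 24, 25]

Final merged array: [1, 4, 4, 11, 16, 24, 24, 25]
Total comparisons: 7

The merged array is [1, 4, 4, 11, 16, 24, 24, 25], requiring 7 comparisons. The merge step runs in O(n) time where n is the total number of elements.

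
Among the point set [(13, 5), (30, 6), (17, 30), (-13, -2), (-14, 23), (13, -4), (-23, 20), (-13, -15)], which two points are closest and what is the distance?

Computing all pairwise distances among 8 points:

d((13, 5), (30, 6)) = 17.0294
d((13, 5), (17, 30)) = 25.318
d((13, 5), (-13, -2)) = 26.9258
d((13, 5), (-14, 23)) = 32.45
d((13, 5), (13, -4)) = 9.0 <-- minimum
d((13, 5), (-23, 20)) = 39.0
d((13, 5), (-13, -15)) = 32.8024
d((30, 6), (17, 30)) = 27.2947
d((30, 6), (-13, -2)) = 43.7379
d((30, 6), (-14, 23)) = 47.1699
d((30, 6), (13, -4)) = 19.7231
d((30, 6), (-23, 20)) = 54.8179
d((30, 6), (-13, -15)) = 47.8539
d((17, 30), (-13, -2)) = 43.8634
d((17, 30), (-14, 23)) = 31.7805
d((17, 30), (13, -4)) = 34.2345
d((17, 30), (-23, 20)) = 41.2311
d((17, 30), (-13, -15)) = 54.0833
d((-13, -2), (-14, 23)) = 25.02
d((-13, -2), (13, -4)) = 26.0768
d((-13, -2), (-23, 20)) = 24.1661
d((-13, -2), (-13, -15)) = 13.0
d((-14, 23), (13, -4)) = 38.1838
d((-14, 23), (-23, 20)) = 9.4868
d((-14, 23), (-13, -15)) = 38.0132
d((13, -4), (-23, 20)) = 43.2666
d((13, -4), (-13, -15)) = 28.2312
d((-23, 20), (-13, -15)) = 36.4005

Closest pair: (13, 5) and (13, -4) with distance 9.0

The closest pair is (13, 5) and (13, -4) with Euclidean distance 9.0. For 8 points, brute-force pairwise comparison is shown above. For large n, the divide-and-conquer algorithm (sort by x, recurse on halves, check the dividing strip) achieves O(n log n).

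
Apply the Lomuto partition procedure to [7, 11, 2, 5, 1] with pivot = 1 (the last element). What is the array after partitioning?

Lomuto partition with pivot = 1:

Initial array: [7, 11, 2, 5, 1]

arr[0]=7 > 1: no swap
arr[1]=11 > 1: no swap
arr[2]=2 > 1: no swap
arr[3]=5 > 1: no swap

Place pivot at position 0: [1, 11, 2, 5, 7]
Pivot position: 0

After partitioning with pivot 1, the array becomes [1, 11, 2, 5, 7]. The pivot is placed at index 0. All elements to the left of the pivot are <= 1, and all elements to the right are > 1.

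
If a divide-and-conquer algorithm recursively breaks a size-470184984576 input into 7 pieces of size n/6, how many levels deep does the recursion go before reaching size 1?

For divide and conquer with division factor 6:

Problem sizes at each level:
Level 0: 470184984576
Level 1: 78364164096
Level 2: 13060694016
Level 3: 2176782336
Level 4: 362797056
Level 5: 60466176
Level 6: 10077696
Level 7: 1679616
Level 8: 279936
Level 9: 46656
Level 10: 7776
Level 11: 1296
Level 12: 216
Level 13: 36
Level 14: 6
Level 15: 1

The root is level 0 and the size-1 base case is level 15 (the tree spans levels 0 through 15, i.e. 16 levels counting the root), so the depth is the number of divisions: log_6(470184984576) = 15

The recursion tree depth is log_6(470184984576) = 15. At each level, the problem size is divided by 6, so it takes 15 divisions to reduce to a base case of size 1. The algorithm makes 7 recursive calls at each level.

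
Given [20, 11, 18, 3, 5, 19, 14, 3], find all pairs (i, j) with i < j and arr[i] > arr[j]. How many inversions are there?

Finding inversions in [20, 11, 18, 3, 5, 19, 14, 3]:

(0, 1): arr[0]=20 > arr[1]=11
(0, 2): arr[0]=20 > arr[2]=18
(0, 3): arr[0]=20 > arr[3]=3
(0, 4): arr[0]=20 > arr[4]=5
(0, 5): arr[0]=20 > arr[5]=19
(0, 6): arr[0]=20 > arr[6]=14
(0, 7): arr[0]=20 > arr[7]=3
(1, 3): arr[1]=11 > arr[3]=3
(1, 4): arr[1]=11 > arr[4]=5
(1, 7): arr[1]=11 > arr[7]=3
(2, 3): arr[2]=18 > arr[3]=3
(2, 4): arr[2]=18 > arr[4]=5
(2, 6): arr[2]=18 > arr[6]=14
(2, 7): arr[2]=18 > arr[7]=3
(4, 7): arr[4]=5 > arr[7]=3
(5, 6): arr[5]=19 > arr[6]=14
(5, 7): arr[5]=19 > arr[7]=3
(6, 7): arr[6]=14 > arr[7]=3

Total inversions: 18

The array has 18 inversion(s): (0,1), (0,2), (0,3), (0,4), (0,5), (0,6), (0,7), (1,3), (1,4), (1,7), (2,3), (2,4), (2,6), (2,7), (4,7), (5,6), (5,7), (6,7). Each pair (i,j) satisfies i < j and arr[i] > arr[j].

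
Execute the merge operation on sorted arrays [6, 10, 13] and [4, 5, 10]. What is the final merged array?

Merging process:

Compare 6 vs 4: take 4 from right. Merged: [4]
Compare 6 vs 5: take 5 from right. Merged: [4, 5]
Compare 6 vs 10: take 6 from left. Merged: [4, 5, 6]
Compare 10 vs 10: take 10 from left. Merged: [4, 5, 6, 10]
Compare 13 vs 10: take 10 from right. Merged: [4, 5, 6, 10, 10]
Append remaining from left: [13]. Merged: [4, 5, 6, 10, 10, 13]

Final merged array: [4, 5, 6, 10, 10, 13]
Total comparisons: 5

The merged array is [4, 5, 6, 10, 10, 13], requiring 5 comparisons. The merge step runs in O(n) time where n is the total number of elements.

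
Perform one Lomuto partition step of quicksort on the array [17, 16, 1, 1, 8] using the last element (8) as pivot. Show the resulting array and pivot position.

Lomuto partition with pivot = 8:

Initial array: [17, 16, 1, 1, 8]

arr[0]=17 > 8: no swap
arr[1]=16 > 8: no swap
arr[2]=1 <= 8: swap with position 0, array becomes [1, 16, 17, 1, 8]
arr[3]=1 <= 8: swap with position 1, array becomes [1, 1, 17, 16, 8]

Place pivot at position 2: [1, 1, 8, 16, 17]
Pivot position: 2

After partitioning with pivot 8, the array becomes [1, 1, 8, 16, 17]. The pivot is placed at index 2. All elements to the left of the pivot are <= 8, and all elements to the right are > 8.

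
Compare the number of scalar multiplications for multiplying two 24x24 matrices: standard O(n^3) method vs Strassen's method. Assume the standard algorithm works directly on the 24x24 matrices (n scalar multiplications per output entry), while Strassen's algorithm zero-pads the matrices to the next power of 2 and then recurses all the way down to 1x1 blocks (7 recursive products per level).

Matrix multiplication for 24x24 matrices:

Strassen's algorithm requires power-of-2 dimensions. Pad 24x24 to 32x32 (next power of 2).

Standard algorithm: 24^3 = 13824 multiplications
Strassen's algorithm: 7^(log2(32)) = 7^5 = 16807 multiplications
Difference: 13824 - 16807 = -2983 (Strassen uses MORE here due to padding overhead — for small or just-over-power-of-2 n, padding can outweigh the per-level savings)

Standard: 13824 multiplications (24^3). Strassen: 16807 multiplications (7^5, after padding to 32x32). Strassen reduces 8 recursive multiplications to 7 at each level.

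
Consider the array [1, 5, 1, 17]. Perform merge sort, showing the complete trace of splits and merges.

Merge sort trace:

Split: [1, 5, 1, 17] -> [1, 5] and [1, 17]
  Split: [1, 5] -> [1] and [5]
  Merge: [1] + [5] -> [1, 5]
  Split: [1, 17] -> [1] and [17]
  Merge: [1] + [17] -> [1, 17]
Merge: [1, 5] + [1, 17] -> [1, 1, 5, 17]

Final sorted array: [1, 1, 5, 17]

The merge sort proceeds by recursively splitting the array and merging sorted halves.
After all merges, the sorted array is [1, 1, 5, 17].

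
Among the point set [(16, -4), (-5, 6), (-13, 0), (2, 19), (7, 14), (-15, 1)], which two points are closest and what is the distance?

Computing all pairwise distances among 6 points:

d((16, -4), (-5, 6)) = 23.2594
d((16, -4), (-13, 0)) = 29.2746
d((16, -4), (2, 19)) = 26.9258
d((16, -4), (7, 14)) = 20.1246
d((16, -4), (-15, 1)) = 31.4006
d((-5, 6), (-13, 0)) = 10.0
d((-5, 6), (2, 19)) = 14.7648
d((-5, 6), (7, 14)) = 14.4222
d((-5, 6), (-15, 1)) = 11.1803
d((-13, 0), (2, 19)) = 24.2074
d((-13, 0), (7, 14)) = 24.4131
d((-13, 0), (-15, 1)) = 2.2361 <-- minimum
d((2, 19), (7, 14)) = 7.0711
d((2, 19), (-15, 1)) = 24.7588
d((7, 14), (-15, 1)) = 25.5539

Closest pair: (-13, 0) and (-15, 1) with distance 2.2361

The closest pair is (-13, 0) and (-15, 1) with Euclidean distance 2.2361. For 6 points, brute-force pairwise comparison is shown above. For large n, the divide-and-conquer algorithm (sort by x, recurse on halves, check the dividing strip) achieves O(n log n).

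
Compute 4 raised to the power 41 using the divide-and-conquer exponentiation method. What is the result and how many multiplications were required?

Computing 4^41 by squaring (build up from 4^1; each line after the first costs one multiplication):

4^1 = 4
4^2 = (4^1)^2 = 4^2 = 16
4^4 = (4^2)^2 = 16^2 = 256
4^5 = 4 * 4^4 = 4 * 256 = 1024
4^10 = (4^5)^2 = 1024^2 = 1048576
4^20 = (4^10)^2 = 1048576^2 = 1099511627776
4^40 = (4^20)^2 = 1099511627776^2 = 1208925819614629174706176
4^41 = 4 * 4^40 = 4 * 1208925819614629174706176 = 4835703278458516698824704

Result: 4835703278458516698824704
Multiplications needed: 7 (7 lines after 4^1)

4^41 = 4835703278458516698824704. Using exponentiation by squaring, this requires 7 multiplications. The key idea: if the exponent is even, square the half-power; if odd, multiply by the base once.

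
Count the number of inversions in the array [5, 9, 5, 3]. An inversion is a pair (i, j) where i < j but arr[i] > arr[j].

Finding inversions in [5, 9, 5, 3]:

(0, 3): arr[0]=5 > arr[3]=3
(1, 2): arr[1]=9 > arr[2]=5
(1, 3): arr[1]=9 > arr[3]=3
(2, 3): arr[2]=5 > arr[3]=3

Total inversions: 4

The array has 4 inversion(s): (0,3), (1,2), (1,3), (2,3). Each pair (i,j) satisfies i < j and arr[i] > arr[j].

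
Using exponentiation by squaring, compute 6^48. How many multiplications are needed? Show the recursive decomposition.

Computing 6^48 by squaring (build up from 6^1; each line after the first costs one multiplication):

6^1 = 6
6^2 = (6^1)^2 = 6^2 = 36
6^3 = 6 * 6^2 = 6 * 36 = 216
6^6 = (6^3)^2 = 216^2 = 46656
6^12 = (6^6)^2 = 46656^2 = 2176782336
6^24 = (6^12)^2 = 2176782336^2 = 4738381338321616896
6^48 = (6^24)^2 = 4738381338321616896^2 = 22452257707354557240087211123792674816

Result: 22452257707354557240087211123792674816
Multiplications needed: 6 (6 lines after 6^1)

6^48 = 22452257707354557240087211123792674816. Using exponentiation by squaring, this requires 6 multiplications. The key idea: if the exponent is even, square the half-power; if odd, multiply by the base once.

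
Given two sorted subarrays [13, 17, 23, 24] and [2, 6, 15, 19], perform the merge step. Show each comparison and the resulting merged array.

Merging process:

Compare 13 vs 2: take 2 from right. Merged: [2]
Compare 13 vs 6: take 6 from right. Merged: [2, 6]
Compare 13 vs 15: take 13 from left. Merged: [2, 6, 13]
Compare 17 vs 15: take 15 from right. Merged: [2, 6, 13, 15]
Compare 17 vs 19: take 17 from left. Merged: [2, 6, 13, 15, 17]
Compare 23 vs 19: take 19 from right. Merged: [2, 6, 13, 15, 17, 19]
Append remaining from left: [23, 24]. Merged: [2, 6, 13, 15, 17, 19, 23, 24]

Final merged array: [2, 6, 13, 15, 17, 19, 23, 24]
Total comparisons: 6

The merged array is [2, 6, 13, 15, 17, 19, 23, 24], requiring 6 comparisons. The merge step runs in O(n) time where n is the total number of elements.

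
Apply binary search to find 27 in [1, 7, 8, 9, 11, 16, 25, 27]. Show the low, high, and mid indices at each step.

Binary search for 27 in [1, 7, 8, 9, 11, 16, 25, 27]:

lo=0, hi=7, mid=3, arr[mid]=9 -> 9 < 27, search right half
lo=4, hi=7, mid=5, arr[mid]=16 -> 16 < 27, search right half
lo=6, hi=7, mid=6, arr[mid]=25 -> 25 < 27, search right half
lo=7, hi=7, mid=7, arr[mid]=27 -> Found target at index 7!

Binary search finds 27 at index 7 after 4 comparisons. The search repeatedly halves the search space by comparing with the middle element.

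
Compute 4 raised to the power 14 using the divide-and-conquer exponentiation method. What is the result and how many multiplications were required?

Computing 4^14 by squaring (build up from 4^1; each line after the first costs one multiplication):

4^1 = 4
4^2 = (4^1)^2 = 4^2 = 16
4^3 = 4 * 4^2 = 4 * 16 = 64
4^6 = (4^3)^2 = 64^2 = 4096
4^7 = 4 * 4^6 = 4 * 4096 = 16384
4^14 = (4^7)^2 = 16384^2 = 268435456

Result: 268435456
Multiplications needed: 5 (5 lines after 4^1)

4^14 = 268435456. Using exponentiation by squaring, this requires 5 multiplications. The key idea: if the exponent is even, square the half-power; if odd, multiply by the base once.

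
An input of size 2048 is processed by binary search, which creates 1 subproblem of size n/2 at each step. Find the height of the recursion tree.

For divide and conquer with division factor 2:

Problem sizes at each level:
Level 0: 2048
Level 1: 1024
Level 2: 512
Level 3: 256
Level 4: 128
Level 5: 64
Level 6: 32
Level 7: 16
Level 8: 8
Level 9: 4
Level 10: 2
Level 11: 1

The root is level 0 and the size-1 base case is level 11 (the tree spans levels 0 through 11, i.e. 12 levels counting the root), so the depth is the number of divisions: log_2(2048) = 11

The recursion tree depth is log_2(2048) = 11. At each level, the problem size is divided by 2, so it takes 11 divisions to reduce to a base case of size 1. The algorithm makes 1 recursive call at each level.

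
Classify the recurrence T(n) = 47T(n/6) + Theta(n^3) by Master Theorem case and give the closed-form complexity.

Master Theorem for T(n) = 47T(n/6) + O(n^3):

a = 47, b = 6, c = 3
log_b(a) = log_6(47) = 2.1488

Case 3: c = 3 > log_6(47) = 2.1488
T(n) = O(n^3) = O(n^3)

For T(n) = 47T(n/6) + O(n^3): log_6(47) = 2.1488. This is Case 3 of the Master Theorem (c > log_b(a), work dominated by root), giving O(n^3).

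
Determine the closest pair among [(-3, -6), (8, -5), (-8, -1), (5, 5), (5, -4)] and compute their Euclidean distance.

Computing all pairwise distances among 5 points:

d((-3, -6), (8, -5)) = 11.0454
d((-3, -6), (-8, -1)) = 7.0711
d((-3, -6), (5, 5)) = 13.6015
d((-3, -6), (5, -4)) = 8.2462
d((8, -5), (-8, -1)) = 16.4924
d((8, -5), (5, 5)) = 10.4403
d((8, -5), (5, -4)) = 3.1623 <-- minimum
d((-8, -1), (5, 5)) = 14.3178
d((-8, -1), (5, -4)) = 13.3417
d((5, 5), (5, -4)) = 9.0

Closest pair: (8, -5) and (5, -4) with distance 3.1623

The closest pair is (8, -5) and (5, -4) with Euclidean distance 3.1623. For 5 points, brute-force pairwise comparison is shown above. For large n, the divide-and-conquer algorithm (sort by x, recurse on halves, check the dividing strip) achieves O(n log n).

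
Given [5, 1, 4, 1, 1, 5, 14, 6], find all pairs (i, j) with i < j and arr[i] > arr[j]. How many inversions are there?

Finding inversions in [5, 1, 4, 1, 1, 5, 14, 6]:

(0, 1): arr[0]=5 > arr[1]=1
(0, 2): arr[0]=5 > arr[2]=4
(0, 3): arr[0]=5 > arr[3]=1
(0, 4): arr[0]=5 > arr[4]=1
(2, 3): arr[2]=4 > arr[3]=1
(2, 4): arr[2]=4 > arr[4]=1
(6, 7): arr[6]=14 > arr[7]=6

Total inversions: 7

The array has 7 inversion(s): (0,1), (0,2), (0,3), (0,4), (2,3), (2,4), (6,7). Each pair (i,j) satisfies i < j and arr[i] > arr[j].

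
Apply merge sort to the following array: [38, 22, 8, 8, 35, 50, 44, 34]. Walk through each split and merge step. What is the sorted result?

Merge sort trace:

Split: [38, 22, 8, 8, 35, 50, 44, 34] -> [38, 22, 8, 8] and [35, 50, 44, 34]
  Split: [38, 22, 8, 8] -> [38, 22] and [8, 8]
    Split: [38, 22] -> [38] and [22]
    Merge: [38] + [22] -> [22, 38]
    Split: [8, 8] -> [8] and [8]
    Merge: [8] + [8] -> [8, 8]
  Merge: [22, 38] + [8, 8] -> [8, 8, 22, 38]
  Split: [35, 50, 44, 34] -> [35, 50] and [44, 34]
    Split: [35, 50] -> [35] and [50]
    Merge: [35] + [50] -> [35, 50]
    Split: [44, 34] -> [44] and [34]
    Merge: [44] + [34] -> [34, 44]
  Merge: [35, 50] + [34, 44] -> [34, 35, 44, 50]
Merge: [8, 8, 22, 38] + [34, 35, 44, 50] -> [8, 8, 22, 34, 35, 38, 44, 50]

Final sorted array: [8, 8, 22, 34, 35, 38, 44, 50]

The merge sort proceeds by recursively splitting the array and merging sorted halves.
After all merges, the sorted array is [8, 8, 22, 34, 35, 38, 44, 50].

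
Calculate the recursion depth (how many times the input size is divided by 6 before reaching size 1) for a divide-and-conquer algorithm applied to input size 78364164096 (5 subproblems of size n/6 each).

For divide and conquer with division factor 6:

Problem sizes at each level:
Level 0: 78364164096
Level 1: 13060694016
Level 2: 2176782336
Level 3: 362797056
Level 4: 60466176
Level 5: 10077696
Level 6: 1679616
Level 7: 279936
Level 8: 46656
Level 9: 7776
Level 10: 1296
Level 11: 216
Level 12: 36
Level 13: 6
Level 14: 1

The root is level 0 and the size-1 base case is level 14 (the tree spans levels 0 through 14, i.e. 15 levels counting the root), so the depth is the number of divisions: log_6(78364164096) = 14

The recursion tree depth is log_6(78364164096) = 14. At each level, the problem size is divided by 6, so it takes 14 divisions to reduce to a base case of size 1. The algorithm makes 5 recursive calls at each level.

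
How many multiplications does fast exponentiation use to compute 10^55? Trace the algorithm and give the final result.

Computing 10^55 by squaring (build up from 10^1; each line after the first costs one multiplication):

10^1 = 10
10^2 = (10^1)^2 = 10^2 = 100
10^3 = 10 * 10^2 = 10 * 100 = 1000
10^6 = (10^3)^2 = 1000^2 = 1000000
10^12 = (10^6)^2 = 1000000^2 = 1000000000000
10^13 = 10 * 10^12 = 10 * 1000000000000 = 10000000000000
10^26 = (10^13)^2 = 10000000000000^2 = 100000000000000000000000000
10^27 = 10 * 10^26 = 10 * 100000000000000000000000000 = 1000000000000000000000000000
10^54 = (10^27)^2 = 1000000000000000000000000000^2 = 1000000000000000000000000000000000000000000000000000000
10^55 = 10 * 10^54 = 10 * 1000000000000000000000000000000000000000000000000000000 = 10000000000000000000000000000000000000000000000000000000

Result: 10000000000000000000000000000000000000000000000000000000
Multiplications needed: 9 (9 lines after 10^1)

10^55 = 10000000000000000000000000000000000000000000000000000000. Using exponentiation by squaring, this requires 9 multiplications. The key idea: if the exponent is even, square the half-power; if odd, multiply by the base once.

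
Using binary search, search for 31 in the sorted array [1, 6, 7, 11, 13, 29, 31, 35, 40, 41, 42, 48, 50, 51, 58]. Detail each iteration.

Binary search for 31 in [1, 6, 7, 11, 13, 29, 31, 35, 40, 41, 42, 48, 50, 51, 58]:

lo=0, hi=14, mid=7, arr[mid]=35 -> 35 > 31, search left half
lo=0, hi=6, mid=3, arr[mid]=11 -> 11 < 31, search right half
lo=4, hi=6, mid=5, arr[mid]=29 -> 29 < 31, search right half
lo=6, hi=6, mid=6, arr[mid]=31 -> Found target at index 6!

Binary search finds 31 at index 6 after 4 comparisons. The search repeatedly halves the search space by comparing with the middle element.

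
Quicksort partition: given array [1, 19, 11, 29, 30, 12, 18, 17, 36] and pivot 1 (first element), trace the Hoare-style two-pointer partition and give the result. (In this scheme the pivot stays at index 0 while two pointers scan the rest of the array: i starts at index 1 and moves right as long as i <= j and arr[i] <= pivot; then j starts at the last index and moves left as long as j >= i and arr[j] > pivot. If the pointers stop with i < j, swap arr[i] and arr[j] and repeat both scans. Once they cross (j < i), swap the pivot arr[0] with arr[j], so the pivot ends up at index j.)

Hoare-style two-pointer partition with pivot = 1:

Initial array: [1, 19, 11, 29, 30, 12, 18, 17, 36]

Pointers start at i = 1, j = 8.
i ends at 1, j ends at 0: the pointers have crossed (j < i), so scanning stops.

j = 0, so swapping arr[0] with arr[j] leaves the pivot at position 0: [1, 19, 11, 29, 30, 12, 18, 17, 36]
Pivot position: 0

After partitioning with pivot 1, the array becomes [1, 19, 11, 29, 30, 12, 18, 17, 36]. The pivot is placed at index 0. All elements to the left of the pivot are <= 1, and all elements to the right are > 1.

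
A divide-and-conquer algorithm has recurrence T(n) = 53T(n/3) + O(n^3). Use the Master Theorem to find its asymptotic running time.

Master Theorem for T(n) = 53T(n/3) + O(n^3):

a = 53, b = 3, c = 3
log_b(a) = log_3(53) = 3.6139

Case 1: c = 3 < log_3(53) = 3.6139
T(n) = O(n^(log_3 53))

For T(n) = 53T(n/3) + O(n^3): log_3(53) = 3.6139. This is Case 1 of the Master Theorem (c < log_b(a), work dominated by leaves), giving O(n^(log_3 53)).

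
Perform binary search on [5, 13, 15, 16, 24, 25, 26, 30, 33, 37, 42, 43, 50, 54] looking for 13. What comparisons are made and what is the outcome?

Binary search for 13 in [5, 13, 15, 16, 24, 25, 26, 30, 33, 37, 42, 43, 50, 54]:

lo=0, hi=13, mid=6, arr[mid]=26 -> 26 > 13, search left half
lo=0, hi=5, mid=2, arr[mid]=15 -> 15 > 13, search left half
lo=0, hi=1, mid=0, arr[mid]=5 -> 5 < 13, search right half
lo=1, hi=1, mid=1, arr[mid]=13 -> Found target at index 1!

Binary search finds 13 at index 1 after 4 comparisons. The search repeatedly halves the search space by comparing with the middle element.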